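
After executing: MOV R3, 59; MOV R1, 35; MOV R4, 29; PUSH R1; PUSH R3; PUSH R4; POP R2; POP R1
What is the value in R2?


Stack trace (top is rightmost):
  MOV R3, 59  → R3 = 59
  MOV R1, 35  → R1 = 35
  MOV R4, 29  → R4 = 29
  PUSH R1  → stack: [35]
  PUSH R3  → stack: [35, 59]
  PUSH R4  → stack: [35, 59, 29]
  POP R2  → R2 = 29, stack: [35, 59]
  POP R1  → R1 = 59, stack: [35]
Final: R2 = 29

29


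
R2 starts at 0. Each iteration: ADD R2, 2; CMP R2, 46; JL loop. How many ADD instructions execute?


Loop trace (R2 starts at 0, target 46, step 2):
  ADD #1: R2 = 0 + 2 = 2  → 2 < 46, loop
  ADD #2: R2 = 2 + 2 = 4  → 4 < 46, loop
  ADD #3: R2 = 4 + 2 = 6  → 6 < 46, loop
  ADD #4: R2 = 6 + 2 = 8  → 8 < 46, loop
  ADD #5: R2 = 8 + 2 = 10  → 10 < 46, loop
  ADD #6: R2 = 10 + 2 = 12  → 12 < 46, loop
  ADD #7: R2 = 12 + 2 = 14  → 14 < 46, loop
  ADD #8: R2 = 14 + 2 = 16  → 16 < 46, loop
  ADD #9: R2 = 16 + 2 = 18  → 18 < 46, loop
  ADD #10: R2 = 18 + 2 = 20  → 20 < 46, loop
  ADD #11: R2 = 20 + 2 = 22  → 22 < 46, loop
  ADD #12: R2 = 22 + 2 = 24  → 24 < 46, loop
  ADD #13: R2 = 24 + 2 = 26  → 26 < 46, loop
  ADD #14: R2 = 26 + 2 = 28  → 28 < 46, loop
  ADD #15: R2 = 28 + 2 = 30  → 30 < 46, loop
  ADD #16: R2 = 30 + 2 = 32  → 32 < 46, loop
  ADD #17: R2 = 32 + 2 = 34  → 34 < 46, loop
  ADD #18: R2 = 34 + 2 = 36  → 36 < 46, loop
  ADD #19: R2 = 36 + 2 = 38  → 38 < 46, loop
  ADD #20: R2 = 38 + 2 = 40  → 40 < 46, loop
  ADD #21: R2 = 40 + 2 = 42  → 42 < 46, loop
  ADD #22: R2 = 42 + 2 = 44  → 44 < 46, loop
  ADD #23: R2 = 44 + 2 = 46  → 46 >= 46, exit
Total ADD instructions: 23

23


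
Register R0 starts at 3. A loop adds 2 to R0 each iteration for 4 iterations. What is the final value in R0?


Starting value: R0 = 3
  Iter 1: R0 = 3 + 2 = 5
  Iter 2: R0 = 5 + 2 = 7
  Iter 3: R0 = 7 + 2 = 9
  Iter 4: R0 = 9 + 2 = 11
Final: R0 = 11

11


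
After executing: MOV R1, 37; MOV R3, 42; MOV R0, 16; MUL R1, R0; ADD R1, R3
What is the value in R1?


Register state trace:
  MOV R1, 37  → R1 = 37
  MOV R3, 42  → R3 = 42
  MOV R0, 16  → R0 = 16
  MUL R1, R0  → R1 = 37 * 16 = 592
  ADD R1, R3  → R1 = 592 + 42 = 634
Final: R1 = 634

634


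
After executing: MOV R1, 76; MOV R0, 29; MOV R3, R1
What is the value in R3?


Register state trace:
  MOV R1, 76  → R1 = 76
  MOV R0, 29  → R0 = 29
  MOV R3, R1  → R3 = 76
Final: R3 = 76

76


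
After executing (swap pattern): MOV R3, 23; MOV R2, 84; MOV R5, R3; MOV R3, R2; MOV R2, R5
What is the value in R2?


Register state trace (swap pattern):
  MOV R3, 23  → R3 = 23
  MOV R2, 84  → R2 = 84
  MOV R5, R3  → R5 = 23  (save R3)
  MOV R3, R2  → R3 = 84  (R3 gets R2's value)
  MOV R2, R5  → R2 = 23  (R2 gets saved value)
Final: R2 = 23

23


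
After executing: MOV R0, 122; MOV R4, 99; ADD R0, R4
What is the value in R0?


Register state trace:
  MOV R0, 122  → R0 = 122
  MOV R4, 99  → R4 = 99
  ADD R0, R4  → R0 = 122 + 99 = 221
Final: R0 = 221

221


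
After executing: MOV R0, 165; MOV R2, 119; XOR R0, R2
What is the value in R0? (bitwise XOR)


Register state trace:
  MOV R0, 165  → R0 = 165 (0b10100101)
  MOV R2, 119  → R2 = 119 (0b01110111)
  XOR R0, R2  → R0 = 165 XOR 119 = 210 (0b11010010)
Final: R0 = 210

210


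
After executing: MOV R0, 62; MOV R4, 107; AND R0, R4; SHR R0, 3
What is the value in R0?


Register state trace:
  MOV R0, 62  → R0 = 62 (0b00111110)
  MOV R4, 107  → R4 = 107 (0b01101011)
  AND R0, R4  → R0 = 62 AND 107 = 42 (0b00101010)
  SHR R0, 3  → R0 = 42 >> 3 = 5
Final: R0 = 5

5


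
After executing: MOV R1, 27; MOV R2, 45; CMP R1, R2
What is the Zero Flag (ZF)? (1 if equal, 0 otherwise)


Register state trace:
  MOV R1, 27  → R1 = 27
  MOV R2, 45  → R2 = 45
  CMP R1, R2  → computes 27 - 45 = -18
  Result is nonzero, so values are not equal
ZF = 0

0


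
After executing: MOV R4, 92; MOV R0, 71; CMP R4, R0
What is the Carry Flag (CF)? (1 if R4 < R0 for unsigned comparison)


Register state trace:
  MOV R4, 92  → R4 = 92
  MOV R0, 71  → R0 = 71
  CMP R4, R0  → unsigned 92 - 71: no borrow
  92 >= 71, so CF = 0
CF = 0

0


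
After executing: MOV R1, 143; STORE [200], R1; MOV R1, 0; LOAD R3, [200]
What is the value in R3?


Register and memory trace:
  MOV R1, 143  → R1 = 143
  STORE [200], R1  → mem[200] = 143
  MOV R1, 0  → R1 = 0
  LOAD R3, [200]  → R3 = mem[200] = 143
Final: R3 = 143

143


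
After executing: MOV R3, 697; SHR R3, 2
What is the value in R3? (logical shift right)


Register state trace:
  MOV R3, 697  → R3 = 697
  SHR R3, 2  → R3 = 697 >> 2 = 697 // 2^2 = 174
Final: R3 = 174

174


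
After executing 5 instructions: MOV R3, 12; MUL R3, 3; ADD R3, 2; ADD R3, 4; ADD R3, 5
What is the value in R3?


Register state trace:
  MOV R3, 12  → R3 = 12
  MUL R3, 3  → R3 = 12 * 3 = 36
  ADD R3, 2  → R3 = 36 + 2 = 38
  ADD R3, 4  → R3 = 38 + 4 = 42
  ADD R3, 5  → R3 = 42 + 5 = 47
Final: R3 = 47

47


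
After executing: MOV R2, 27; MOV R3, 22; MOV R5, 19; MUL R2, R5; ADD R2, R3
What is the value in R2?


Register state trace:
  MOV R2, 27  → R2 = 27
  MOV R3, 22  → R3 = 22
  MOV R5, 19  → R5 = 19
  MUL R2, R5  → R2 = 27 * 19 = 513
  ADD R2, R3  → R2 = 513 + 22 = 535
Final: R2 = 535

535


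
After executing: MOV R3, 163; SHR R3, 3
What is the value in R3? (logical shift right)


Register state trace:
  MOV R3, 163  → R3 = 163
  SHR R3, 3  → R3 = 163 >> 3 = 163 // 2^3 = 20
Final: R3 = 20

20


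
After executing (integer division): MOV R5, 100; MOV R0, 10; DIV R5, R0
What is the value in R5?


Register state trace:
  MOV R5, 100  → R5 = 100
  MOV R0, 10  → R0 = 10
  DIV R5, R0  → R5 = 100 // 10 = 10
Final: R5 = 10

10


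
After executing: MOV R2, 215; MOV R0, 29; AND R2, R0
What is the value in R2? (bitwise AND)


Register state trace:
  MOV R2, 215  → R2 = 215 (0b11010111)
  MOV R0, 29  → R0 = 29 (0b00011101)
  AND R2, R0  → R2 = 215 AND 29 = 21 (0b00010101)
Final: R2 = 21

21


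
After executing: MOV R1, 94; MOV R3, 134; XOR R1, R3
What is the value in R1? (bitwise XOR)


Register state trace:
  MOV R1, 94  → R1 = 94 (0b01011110)
  MOV R3, 134  → R3 = 134 (0b10000110)
  XOR R1, R3  → R1 = 94 XOR 134 = 216 (0b11011000)
Final: R1 = 216

216


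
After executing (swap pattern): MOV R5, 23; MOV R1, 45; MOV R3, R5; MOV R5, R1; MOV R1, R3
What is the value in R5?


Register state trace (swap pattern):
  MOV R5, 23  → R5 = 23
  MOV R1, 45  → R1 = 45
  MOV R3, R5  → R3 = 23  (save R5)
  MOV R5, R1  → R5 = 45  (R5 gets R1's value)
  MOV R1, R3  → R1 = 23  (R1 gets saved value)
Final: R5 = 45

45


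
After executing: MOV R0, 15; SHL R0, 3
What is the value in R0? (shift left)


Register state trace:
  MOV R0, 15  → R0 = 15
  SHL R0, 3  → R0 = 15 << 3 = 15 * 2^3 = 120
Final: R0 = 120

120


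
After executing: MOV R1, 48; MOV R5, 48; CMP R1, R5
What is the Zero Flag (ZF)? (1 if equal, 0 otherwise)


Register state trace:
  MOV R1, 48  → R1 = 48
  MOV R5, 48  → R5 = 48
  CMP R1, R5  → computes 48 - 48 = 0
  Result is zero, so values are equal
ZF = 1

1


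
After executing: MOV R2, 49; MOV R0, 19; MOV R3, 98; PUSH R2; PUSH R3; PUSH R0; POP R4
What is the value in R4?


Stack trace (top is rightmost):
  MOV R2, 49  → R2 = 49
  MOV R0, 19  → R0 = 19
  MOV R3, 98  → R3 = 98
  PUSH R2  → stack: [49]
  PUSH R3  → stack: [49, 98]
  PUSH R0  → stack: [49, 98, 19]
  POP R4  → R4 = 19, stack: [49, 98]
Final: R4 = 19

19


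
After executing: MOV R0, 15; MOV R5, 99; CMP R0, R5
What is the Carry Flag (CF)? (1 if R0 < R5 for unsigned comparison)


Register state trace:
  MOV R0, 15  → R0 = 15
  MOV R5, 99  → R5 = 99
  CMP R0, R5  → unsigned 15 - 99: borrow occurs
  15 < 99, so CF = 1
CF = 1

1


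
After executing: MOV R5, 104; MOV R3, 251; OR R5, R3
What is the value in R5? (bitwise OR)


Register state trace:
  MOV R5, 104  → R5 = 104 (0b01101000)
  MOV R3, 251  → R3 = 251 (0b11111011)
  OR R5, R3   → R5 = 104 OR 251 = 251 (0b11111011)
Final: R5 = 251

251


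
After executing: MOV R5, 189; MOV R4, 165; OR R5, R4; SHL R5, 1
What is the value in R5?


Register state trace:
  MOV R5, 189  → R5 = 189 (0b10111101)
  MOV R4, 165  → R4 = 165 (0b10100101)
  OR R5, R4  → R5 = 189 OR 165 = 189 (0b10111101)
  SHL R5, 1  → R5 = 189 << 1 = 378
Final: R5 = 378

378


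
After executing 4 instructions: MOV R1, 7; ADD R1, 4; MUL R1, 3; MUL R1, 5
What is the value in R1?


Register state trace:
  MOV R1, 7  → R1 = 7
  ADD R1, 4  → R1 = 7 + 4 = 11
  MUL R1, 3  → R1 = 11 * 3 = 33
  MUL R1, 5  → R1 = 33 * 5 = 165
Final: R1 = 165

165


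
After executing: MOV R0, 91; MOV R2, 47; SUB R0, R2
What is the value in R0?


Register state trace:
  MOV R0, 91  → R0 = 91
  MOV R2, 47  → R2 = 47
  SUB R0, R2  → R0 = 91 - 47 = 44
Final: R0 = 44

44


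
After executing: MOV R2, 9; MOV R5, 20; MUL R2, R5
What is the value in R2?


Register state trace:
  MOV R2, 9  → R2 = 9
  MOV R5, 20  → R5 = 20
  MUL R2, R5  → R2 = 9 * 20 = 180
Final: R2 = 180

180


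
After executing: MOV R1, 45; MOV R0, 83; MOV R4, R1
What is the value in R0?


Register state trace:
  MOV R1, 45  → R1 = 45
  MOV R0, 83  → R0 = 83
  MOV R4, R1  → R4 = 45
Final: R0 = 83

83


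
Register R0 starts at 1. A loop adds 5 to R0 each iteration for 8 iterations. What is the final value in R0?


Starting value: R0 = 1
  Iter 1: R0 = 1 + 5 = 6
  Iter 2: R0 = 6 + 5 = 11
  Iter 3: R0 = 11 + 5 = 16
  Iter 4: R0 = 16 + 5 = 21
  Iter 5: R0 = 21 + 5 = 26
  Iter 6: R0 = 26 + 5 = 31
  Iter 7: R0 = 31 + 5 = 36
  Iter 8: R0 = 36 + 5 = 41
Final: R0 = 41

41


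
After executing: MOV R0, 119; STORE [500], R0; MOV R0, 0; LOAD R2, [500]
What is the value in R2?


Register and memory trace:
  MOV R0, 119  → R0 = 119
  STORE [500], R0  → mem[500] = 119
  MOV R0, 0  → R0 = 0
  LOAD R2, [500]  → R2 = mem[500] = 119
Final: R2 = 119

119


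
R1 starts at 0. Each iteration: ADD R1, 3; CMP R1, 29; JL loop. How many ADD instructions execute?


Loop trace (R1 starts at 0, target 29, step 3):
  ADD #1: R1 = 0 + 3 = 3  → 3 < 29, loop
  ADD #2: R1 = 3 + 3 = 6  → 6 < 29, loop
  ADD #3: R1 = 6 + 3 = 9  → 9 < 29, loop
  ADD #4: R1 = 9 + 3 = 12  → 12 < 29, loop
  ADD #5: R1 = 12 + 3 = 15  → 15 < 29, loop
  ADD #6: R1 = 15 + 3 = 18  → 18 < 29, loop
  ADD #7: R1 = 18 + 3 = 21  → 21 < 29, loop
  ADD #8: R1 = 21 + 3 = 24  → 24 < 29, loop
  ADD #9: R1 = 24 + 3 = 27  → 27 < 29, loop
  ADD #10: R1 = 27 + 3 = 30  → 30 >= 29, exit
Total ADD instructions: 10

10


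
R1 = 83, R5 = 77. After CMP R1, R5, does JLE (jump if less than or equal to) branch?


Trace:
  R1 = 83, R5 = 77
  CMP R1, R5  → compares 83 vs 77
  JLE checks: is 83 less than or equal to 77?
  83 > 77, so condition is false
Branch taken: No

No


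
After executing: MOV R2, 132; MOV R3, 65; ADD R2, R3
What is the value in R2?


Register state trace:
  MOV R2, 132  → R2 = 132
  MOV R3, 65  → R3 = 65
  ADD R2, R3  → R2 = 132 + 65 = 197
Final: R2 = 197

197


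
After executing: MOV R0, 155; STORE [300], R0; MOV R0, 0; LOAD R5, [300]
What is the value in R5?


Register and memory trace:
  MOV R0, 155  → R0 = 155
  STORE [300], R0  → mem[300] = 155
  MOV R0, 0  → R0 = 0
  LOAD R5, [300]  → R5 = mem[300] = 155
Final: R5 = 155

155


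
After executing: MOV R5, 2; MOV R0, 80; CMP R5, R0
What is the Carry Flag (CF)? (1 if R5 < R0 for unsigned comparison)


Register state trace:
  MOV R5, 2  → R5 = 2
  MOV R0, 80  → R0 = 80
  CMP R5, R0  → unsigned 2 - 80: borrow occurs
  2 < 80, so CF = 1
CF = 1

1


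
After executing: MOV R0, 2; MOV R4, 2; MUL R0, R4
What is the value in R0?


Register state trace:
  MOV R0, 2  → R0 = 2
  MOV R4, 2  → R4 = 2
  MUL R0, R4  → R0 = 2 * 2 = 4
Final: R0 = 4

4


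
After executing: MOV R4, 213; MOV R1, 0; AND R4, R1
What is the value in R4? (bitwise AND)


Register state trace:
  MOV R4, 213  → R4 = 213 (0b11010101)
  MOV R1, 0  → R1 = 0 (0b00000000)
  AND R4, R1  → R4 = 213 AND 0 = 0 (0b00000000)
Final: R4 = 0

0


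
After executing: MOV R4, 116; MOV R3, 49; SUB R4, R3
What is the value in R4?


Register state trace:
  MOV R4, 116  → R4 = 116
  MOV R3, 49  → R3 = 49
  SUB R4, R3  → R4 = 116 - 49 = 67
Final: R4 = 67

67


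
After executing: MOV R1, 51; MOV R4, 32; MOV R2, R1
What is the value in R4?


Register state trace:
  MOV R1, 51  → R1 = 51
  MOV R4, 32  → R4 = 32
  MOV R2, R1  → R2 = 51
Final: R4 = 32

32


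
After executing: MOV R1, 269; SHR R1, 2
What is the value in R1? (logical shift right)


Register state trace:
  MOV R1, 269  → R1 = 269
  SHR R1, 2  → R1 = 269 >> 2 = 269 // 2^2 = 67
Final: R1 = 67

67


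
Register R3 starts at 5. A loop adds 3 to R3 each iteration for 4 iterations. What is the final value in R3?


Starting value: R3 = 5
  Iter 1: R3 = 5 + 3 = 8
  Iter 2: R3 = 8 + 3 = 11
  Iter 3: R3 = 11 + 3 = 14
  Iter 4: R3 = 14 + 3 = 17
Final: R3 = 17

17


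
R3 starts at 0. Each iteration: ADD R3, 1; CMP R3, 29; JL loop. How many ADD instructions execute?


Loop trace (R3 starts at 0, target 29, step 1):
  ADD #1: R3 = 0 + 1 = 1  → 1 < 29, loop
  ADD #2: R3 = 1 + 1 = 2  → 2 < 29, loop
  ADD #3: R3 = 2 + 1 = 3  → 3 < 29, loop
  ADD #4: R3 = 3 + 1 = 4  → 4 < 29, loop
  ADD #5: R3 = 4 + 1 = 5  → 5 < 29, loop
  ADD #6: R3 = 5 + 1 = 6  → 6 < 29, loop
  ADD #7: R3 = 6 + 1 = 7  → 7 < 29, loop
  ADD #8: R3 = 7 + 1 = 8  → 8 < 29, loop
  ADD #9: R3 = 8 + 1 = 9  → 9 < 29, loop
  ADD #10: R3 = 9 + 1 = 10  → 10 < 29, loop
  ADD #11: R3 = 10 + 1 = 11  → 11 < 29, loop
  ADD #12: R3 = 11 + 1 = 12  → 12 < 29, loop
  ADD #13: R3 = 12 + 1 = 13  → 13 < 29, loop
  ADD #14: R3 = 13 + 1 = 14  → 14 < 29, loop
  ADD #15: R3 = 14 + 1 = 15  → 15 < 29, loop
  ADD #16: R3 = 15 + 1 = 16  → 16 < 29, loop
  ADD #17: R3 = 16 + 1 = 17  → 17 < 29, loop
  ADD #18: R3 = 17 + 1 = 18  → 18 < 29, loop
  ADD #19: R3 = 18 + 1 = 19  → 19 < 29, loop
  ADD #20: R3 = 19 + 1 = 20  → 20 < 29, loop
  ADD #21: R3 = 20 + 1 = 21  → 21 < 29, loop
  ADD #22: R3 = 21 + 1 = 22  → 22 < 29, loop
  ADD #23: R3 = 22 + 1 = 23  → 23 < 29, loop
  ADD #24: R3 = 23 + 1 = 24  → 24 < 29, loop
  ADD #25: R3 = 24 + 1 = 25  → 25 < 29, loop
  ADD #26: R3 = 25 + 1 = 26  → 26 < 29, loop
  ADD #27: R3 = 26 + 1 = 27  → 27 < 29, loop
  ADD #28: R3 = 27 + 1 = 28  → 28 < 29, loop
  ADD #29: R3 = 28 + 1 = 29  → 29 >= 29, exit
Total ADD instructions: 29

29


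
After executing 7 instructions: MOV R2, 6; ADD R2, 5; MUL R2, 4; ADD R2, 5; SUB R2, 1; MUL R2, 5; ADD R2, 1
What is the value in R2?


Register state trace:
  MOV R2, 6  → R2 = 6
  ADD R2, 5  → R2 = 6 + 5 = 11
  MUL R2, 4  → R2 = 11 * 4 = 44
  ADD R2, 5  → R2 = 44 + 5 = 49
  SUB R2, 1  → R2 = 49 - 1 = 48
  MUL R2, 5  → R2 = 48 * 5 = 240
  ADD R2, 1  → R2 = 240 + 1 = 241
Final: R2 = 241

241


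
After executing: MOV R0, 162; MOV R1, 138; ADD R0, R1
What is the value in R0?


Register state trace:
  MOV R0, 162  → R0 = 162
  MOV R1, 138  → R1 = 138
  ADD R0, R1  → R0 = 162 + 138 = 300
Final: R0 = 300

300


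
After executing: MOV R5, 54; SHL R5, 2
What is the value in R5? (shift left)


Register state trace:
  MOV R5, 54  → R5 = 54
  SHL R5, 2  → R5 = 54 << 2 = 54 * 2^2 = 216
Final: R5 = 216

216


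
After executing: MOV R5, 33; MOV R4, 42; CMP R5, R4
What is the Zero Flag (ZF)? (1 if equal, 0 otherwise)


Register state trace:
  MOV R5, 33  → R5 = 33
  MOV R4, 42  → R4 = 42
  CMP R5, R4  → computes 33 - 42 = -9
  Result is nonzero, so values are not equal
ZF = 0

0


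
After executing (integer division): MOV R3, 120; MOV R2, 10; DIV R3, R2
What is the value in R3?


Register state trace:
  MOV R3, 120  → R3 = 120
  MOV R2, 10  → R2 = 10
  DIV R3, R2  → R3 = 120 // 10 = 12
Final: R3 = 12

12


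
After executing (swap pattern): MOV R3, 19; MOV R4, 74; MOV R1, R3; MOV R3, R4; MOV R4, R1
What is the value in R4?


Register state trace (swap pattern):
  MOV R3, 19  → R3 = 19
  MOV R4, 74  → R4 = 74
  MOV R1, R3  → R1 = 19  (save R3)
  MOV R3, R4  → R3 = 74  (R3 gets R4's value)
  MOV R4, R1  → R4 = 19  (R4 gets saved value)
Final: R4 = 19

19


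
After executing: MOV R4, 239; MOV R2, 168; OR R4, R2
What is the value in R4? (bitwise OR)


Register state trace:
  MOV R4, 239  → R4 = 239 (0b11101111)
  MOV R2, 168  → R2 = 168 (0b10101000)
  OR R4, R2   → R4 = 239 OR 168 = 239 (0b11101111)
Final: R4 = 239

239


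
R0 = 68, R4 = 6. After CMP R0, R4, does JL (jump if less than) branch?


Trace:
  R0 = 68, R4 = 6
  CMP R0, R4  → compares 68 vs 6
  JL checks: is 68 less than 6?
  68 > 6, so condition is false
Branch taken: No

No


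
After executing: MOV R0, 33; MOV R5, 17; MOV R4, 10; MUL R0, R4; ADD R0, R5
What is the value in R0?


Register state trace:
  MOV R0, 33  → R0 = 33
  MOV R5, 17  → R5 = 17
  MOV R4, 10  → R4 = 10
  MUL R0, R4  → R0 = 33 * 10 = 330
  ADD R0, R5  → R0 = 330 + 17 = 347
Final: R0 = 347

347


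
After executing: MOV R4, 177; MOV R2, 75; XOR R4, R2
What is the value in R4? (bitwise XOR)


Register state trace:
  MOV R4, 177  → R4 = 177 (0b10110001)
  MOV R2, 75  → R2 = 75 (0b01001011)
  XOR R4, R2  → R4 = 177 XOR 75 = 250 (0b11111010)
Final: R4 = 250

250


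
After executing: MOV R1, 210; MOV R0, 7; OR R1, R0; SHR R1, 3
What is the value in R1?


Register state trace:
  MOV R1, 210  → R1 = 210 (0b11010010)
  MOV R0, 7  → R0 = 7 (0b00000111)
  OR R1, R0  → R1 = 210 OR 7 = 215 (0b11010111)
  SHR R1, 3  → R1 = 215 >> 3 = 26
Final: R1 = 26

26


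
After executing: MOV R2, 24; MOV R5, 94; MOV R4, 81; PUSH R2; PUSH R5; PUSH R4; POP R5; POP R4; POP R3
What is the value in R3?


Stack trace (top is rightmost):
  MOV R2, 24  → R2 = 24
  MOV R5, 94  → R5 = 94
  MOV R4, 81  → R4 = 81
  PUSH R2  → stack: [24]
  PUSH R5  → stack: [24, 94]
  PUSH R4  → stack: [24, 94, 81]
  POP R5  → R5 = 81, stack: [24, 94]
  POP R4  → R4 = 94, stack: [24]
  POP R3  → R3 = 24, stack: []
Final: R3 = 24

24


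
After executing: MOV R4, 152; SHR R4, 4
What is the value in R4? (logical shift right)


Register state trace:
  MOV R4, 152  → R4 = 152
  SHR R4, 4  → R4 = 152 >> 4 = 152 // 2^4 = 9
Final: R4 = 9

9


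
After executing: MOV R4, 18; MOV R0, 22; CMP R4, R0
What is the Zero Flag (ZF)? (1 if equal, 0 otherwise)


Register state trace:
  MOV R4, 18  → R4 = 18
  MOV R0, 22  → R0 = 22
  CMP R4, R0  → computes 18 - 22 = -4
  Result is nonzero, so values are not equal
ZF = 0

0


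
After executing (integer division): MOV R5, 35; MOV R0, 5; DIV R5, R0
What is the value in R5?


Register state trace:
  MOV R5, 35  → R5 = 35
  MOV R0, 5  → R0 = 5
  DIV R5, R0  → R5 = 35 // 5 = 7
Final: R5 = 7

7


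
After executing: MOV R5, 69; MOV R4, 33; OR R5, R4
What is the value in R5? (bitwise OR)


Register state trace:
  MOV R5, 69  → R5 = 69 (0b01000101)
  MOV R4, 33  → R4 = 33 (0b00100001)
  OR R5, R4   → R5 = 69 OR 33 = 101 (0b01100101)
Final: R5 = 101

101


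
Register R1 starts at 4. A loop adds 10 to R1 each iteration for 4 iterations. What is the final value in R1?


Starting value: R1 = 4
  Iter 1: R1 = 4 + 10 = 14
  Iter 2: R1 = 14 + 10 = 24
  Iter 3: R1 = 24 + 10 = 34
  Iter 4: R1 = 34 + 10 = 44
Final: R1 = 44

44


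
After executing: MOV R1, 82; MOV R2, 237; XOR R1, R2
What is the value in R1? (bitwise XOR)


Register state trace:
  MOV R1, 82  → R1 = 82 (0b01010010)
  MOV R2, 237  → R2 = 237 (0b11101101)
  XOR R1, R2  → R1 = 82 XOR 237 = 191 (0b10111111)
Final: R1 = 191

191


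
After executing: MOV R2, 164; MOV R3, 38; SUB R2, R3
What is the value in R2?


Register state trace:
  MOV R2, 164  → R2 = 164
  MOV R3, 38  → R3 = 38
  SUB R2, R3  → R2 = 164 - 38 = 126
Final: R2 = 126

126


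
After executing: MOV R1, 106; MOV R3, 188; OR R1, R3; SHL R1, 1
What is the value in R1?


Register state trace:
  MOV R1, 106  → R1 = 106 (0b01101010)
  MOV R3, 188  → R3 = 188 (0b10111100)
  OR R1, R3  → R1 = 106 OR 188 = 254 (0b11111110)
  SHL R1, 1  → R1 = 254 << 1 = 508
Final: R1 = 508

508


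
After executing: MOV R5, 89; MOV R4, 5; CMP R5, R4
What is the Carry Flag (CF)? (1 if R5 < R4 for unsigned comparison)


Register state trace:
  MOV R5, 89  → R5 = 89
  MOV R4, 5  → R4 = 5
  CMP R5, R4  → unsigned 89 - 5: no borrow
  89 >= 5, so CF = 0
CF = 0

0


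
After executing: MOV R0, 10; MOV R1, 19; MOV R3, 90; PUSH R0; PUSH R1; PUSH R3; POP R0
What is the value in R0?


Stack trace (top is rightmost):
  MOV R0, 10  → R0 = 10
  MOV R1, 19  → R1 = 19
  MOV R3, 90  → R3 = 90
  PUSH R0  → stack: [10]
  PUSH R1  → stack: [10, 19]
  PUSH R3  → stack: [10, 19, 90]
  POP R0  → R0 = 90, stack: [10, 19]
Final: R0 = 90

90


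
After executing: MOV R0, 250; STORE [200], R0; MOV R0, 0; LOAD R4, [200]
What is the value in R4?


Register and memory trace:
  MOV R0, 250  → R0 = 250
  STORE [200], R0  → mem[200] = 250
  MOV R0, 0  → R0 = 0
  LOAD R4, [200]  → R4 = mem[200] = 250
Final: R4 = 250

250


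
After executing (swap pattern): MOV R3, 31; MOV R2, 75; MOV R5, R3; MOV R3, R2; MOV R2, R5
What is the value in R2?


Register state trace (swap pattern):
  MOV R3, 31  → R3 = 31
  MOV R2, 75  → R2 = 75
  MOV R5, R3  → R5 = 31  (save R3)
  MOV R3, R2  → R3 = 75  (R3 gets R2's value)
  MOV R2, R5  → R2 = 31  (R2 gets saved value)
Final: R2 = 31

31


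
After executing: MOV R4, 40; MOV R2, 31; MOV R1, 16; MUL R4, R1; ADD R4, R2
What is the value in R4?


Register state trace:
  MOV R4, 40  → R4 = 40
  MOV R2, 31  → R2 = 31
  MOV R1, 16  → R1 = 16
  MUL R4, R1  → R4 = 40 * 16 = 640
  ADD R4, R2  → R4 = 640 + 31 = 671
Final: R4 = 671

671


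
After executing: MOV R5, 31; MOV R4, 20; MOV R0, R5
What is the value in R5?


Register state trace:
  MOV R5, 31  → R5 = 31
  MOV R4, 20  → R4 = 20
  MOV R0, R5  → R0 = 31
Final: R5 = 31

31


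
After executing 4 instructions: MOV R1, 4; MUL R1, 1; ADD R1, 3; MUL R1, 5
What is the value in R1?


Register state trace:
  MOV R1, 4  → R1 = 4
  MUL R1, 1  → R1 = 4 * 1 = 4
  ADD R1, 3  → R1 = 4 + 3 = 7
  MUL R1, 5  → R1 = 7 * 5 = 35
Final: R1 = 35

35


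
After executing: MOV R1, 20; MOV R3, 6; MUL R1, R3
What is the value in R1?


Register state trace:
  MOV R1, 20  → R1 = 20
  MOV R3, 6  → R3 = 6
  MUL R1, R3  → R1 = 20 * 6 = 120
Final: R1 = 120

120


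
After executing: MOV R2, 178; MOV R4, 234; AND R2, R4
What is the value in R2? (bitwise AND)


Register state trace:
  MOV R2, 178  → R2 = 178 (0b10110010)
  MOV R4, 234  → R4 = 234 (0b11101010)
  AND R2, R4  → R2 = 178 AND 234 = 162 (0b10100010)
Final: R2 = 162

162


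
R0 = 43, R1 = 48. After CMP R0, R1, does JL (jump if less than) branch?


Trace:
  R0 = 43, R1 = 48
  CMP R0, R1  → compares 43 vs 48
  JL checks: is 43 less than 48?
  43 < 48, so condition is true
Branch taken: Yes

Yes


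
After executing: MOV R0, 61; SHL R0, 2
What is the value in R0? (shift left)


Register state trace:
  MOV R0, 61  → R0 = 61
  SHL R0, 2  → R0 = 61 << 2 = 61 * 2^2 = 244
Final: R0 = 244

244


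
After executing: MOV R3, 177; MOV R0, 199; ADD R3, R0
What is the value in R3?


Register state trace:
  MOV R3, 177  → R3 = 177
  MOV R0, 199  → R0 = 199
  ADD R3, R0  → R3 = 177 + 199 = 376
Final: R3 = 376

376


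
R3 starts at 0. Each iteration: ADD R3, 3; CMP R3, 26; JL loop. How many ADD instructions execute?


Loop trace (R3 starts at 0, target 26, step 3):
  ADD #1: R3 = 0 + 3 = 3  → 3 < 26, loop
  ADD #2: R3 = 3 + 3 = 6  → 6 < 26, loop
  ADD #3: R3 = 6 + 3 = 9  → 9 < 26, loop
  ADD #4: R3 = 9 + 3 = 12  → 12 < 26, loop
  ADD #5: R3 = 12 + 3 = 15  → 15 < 26, loop
  ADD #6: R3 = 15 + 3 = 18  → 18 < 26, loop
  ADD #7: R3 = 18 + 3 = 21  → 21 < 26, loop
  ADD #8: R3 = 21 + 3 = 24  → 24 < 26, loop
  ADD #9: R3 = 24 + 3 = 27  → 27 >= 26, exit
Total ADD instructions: 9

9


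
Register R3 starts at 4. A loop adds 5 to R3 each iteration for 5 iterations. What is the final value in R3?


Starting value: R3 = 4
  Iter 1: R3 = 4 + 5 = 9
  Iter 2: R3 = 9 + 5 = 14
  Iter 3: R3 = 14 + 5 = 19
  Iter 4: R3 = 19 + 5 = 24
  Iter 5: R3 = 24 + 5 = 29
Final: R3 = 29

29


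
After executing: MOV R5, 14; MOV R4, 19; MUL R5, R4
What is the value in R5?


Register state trace:
  MOV R5, 14  → R5 = 14
  MOV R4, 19  → R4 = 19
  MUL R5, R4  → R5 = 14 * 19 = 266
Final: R5 = 266

266


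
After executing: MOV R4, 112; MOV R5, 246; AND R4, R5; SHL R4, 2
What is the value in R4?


Register state trace:
  MOV R4, 112  → R4 = 112 (0b01110000)
  MOV R5, 246  → R5 = 246 (0b11110110)
  AND R4, R5  → R4 = 112 AND 246 = 112 (0b01110000)
  SHL R4, 2  → R4 = 112 << 2 = 448
Final: R4 = 448

448


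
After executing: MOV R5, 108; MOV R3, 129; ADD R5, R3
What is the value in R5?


Register state trace:
  MOV R5, 108  → R5 = 108
  MOV R3, 129  → R3 = 129
  ADD R5, R3  → R5 = 108 + 129 = 237
Final: R5 = 237

237


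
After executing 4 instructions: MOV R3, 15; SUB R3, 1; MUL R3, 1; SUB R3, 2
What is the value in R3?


Register state trace:
  MOV R3, 15  → R3 = 15
  SUB R3, 1  → R3 = 15 - 1 = 14
  MUL R3, 1  → R3 = 14 * 1 = 14
  SUB R3, 2  → R3 = 14 - 2 = 12
Final: R3 = 12

12


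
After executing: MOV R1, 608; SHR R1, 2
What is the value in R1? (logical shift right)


Register state trace:
  MOV R1, 608  → R1 = 608
  SHR R1, 2  → R1 = 608 >> 2 = 608 // 2^2 = 152
Final: R1 = 152

152


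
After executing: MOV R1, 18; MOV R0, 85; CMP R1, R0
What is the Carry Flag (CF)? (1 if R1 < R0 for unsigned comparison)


Register state trace:
  MOV R1, 18  → R1 = 18
  MOV R0, 85  → R0 = 85
  CMP R1, R0  → unsigned 18 - 85: borrow occurs
  18 < 85, so CF = 1
CF = 1

1


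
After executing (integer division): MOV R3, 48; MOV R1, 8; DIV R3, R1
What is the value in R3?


Register state trace:
  MOV R3, 48  → R3 = 48
  MOV R1, 8  → R1 = 8
  DIV R3, R1  → R3 = 48 // 8 = 6
Final: R3 = 6

6


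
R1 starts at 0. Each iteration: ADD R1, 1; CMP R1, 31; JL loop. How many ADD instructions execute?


Loop trace (R1 starts at 0, target 31, step 1):
  ADD #1: R1 = 0 + 1 = 1  → 1 < 31, loop
  ADD #2: R1 = 1 + 1 = 2  → 2 < 31, loop
  ADD #3: R1 = 2 + 1 = 3  → 3 < 31, loop
  ADD #4: R1 = 3 + 1 = 4  → 4 < 31, loop
  ADD #5: R1 = 4 + 1 = 5  → 5 < 31, loop
  ADD #6: R1 = 5 + 1 = 6  → 6 < 31, loop
  ADD #7: R1 = 6 + 1 = 7  → 7 < 31, loop
  ADD #8: R1 = 7 + 1 = 8  → 8 < 31, loop
  ADD #9: R1 = 8 + 1 = 9  → 9 < 31, loop
  ADD #10: R1 = 9 + 1 = 10  → 10 < 31, loop
  ADD #11: R1 = 10 + 1 = 11  → 11 < 31, loop
  ADD #12: R1 = 11 + 1 = 12  → 12 < 31, loop
  ADD #13: R1 = 12 + 1 = 13  → 13 < 31, loop
  ADD #14: R1 = 13 + 1 = 14  → 14 < 31, loop
  ADD #15: R1 = 14 + 1 = 15  → 15 < 31, loop
  ADD #16: R1 = 15 + 1 = 16  → 16 < 31, loop
  ADD #17: R1 = 16 + 1 = 17  → 17 < 31, loop
  ADD #18: R1 = 17 + 1 = 18  → 18 < 31, loop
  ADD #19: R1 = 18 + 1 = 19  → 19 < 31, loop
  ADD #20: R1 = 19 + 1 = 20  → 20 < 31, loop
  ADD #21: R1 = 20 + 1 = 21  → 21 < 31, loop
  ADD #22: R1 = 21 + 1 = 22  → 22 < 31, loop
  ADD #23: R1 = 22 + 1 = 23  → 23 < 31, loop
  ADD #24: R1 = 23 + 1 = 24  → 24 < 31, loop
  ADD #25: R1 = 24 + 1 = 25  → 25 < 31, loop
  ADD #26: R1 = 25 + 1 = 26  → 26 < 31, loop
  ADD #27: R1 = 26 + 1 = 27  → 27 < 31, loop
  ADD #28: R1 = 27 + 1 = 28  → 28 < 31, loop
  ADD #29: R1 = 28 + 1 = 29  → 29 < 31, loop
  ADD #30: R1 = 29 + 1 = 30  → 30 < 31, loop
  ADD #31: R1 = 30 + 1 = 31  → 31 >= 31, exit
Total ADD instructions: 31

31


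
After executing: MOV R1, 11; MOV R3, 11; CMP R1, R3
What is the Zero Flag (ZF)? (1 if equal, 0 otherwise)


Register state trace:
  MOV R1, 11  → R1 = 11
  MOV R3, 11  → R3 = 11
  CMP R1, R3  → computes 11 - 11 = 0
  Result is zero, so values are equal
ZF = 1

1


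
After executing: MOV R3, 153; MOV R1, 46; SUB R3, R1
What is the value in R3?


Register state trace:
  MOV R3, 153  → R3 = 153
  MOV R1, 46  → R1 = 46
  SUB R3, R1  → R3 = 153 - 46 = 107
Final: R3 = 107

107


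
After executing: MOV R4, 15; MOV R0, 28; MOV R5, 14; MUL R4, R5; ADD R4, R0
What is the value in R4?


Register state trace:
  MOV R4, 15  → R4 = 15
  MOV R0, 28  → R0 = 28
  MOV R5, 14  → R5 = 14
  MUL R4, R5  → R4 = 15 * 14 = 210
  ADD R4, R0  → R4 = 210 + 28 = 238
Final: R4 = 238

238


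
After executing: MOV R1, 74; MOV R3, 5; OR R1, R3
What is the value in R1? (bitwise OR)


Register state trace:
  MOV R1, 74  → R1 = 74 (0b01001010)
  MOV R3, 5  → R3 = 5 (0b00000101)
  OR R1, R3   → R1 = 74 OR 5 = 79 (0b01001111)
Final: R1 = 79

79


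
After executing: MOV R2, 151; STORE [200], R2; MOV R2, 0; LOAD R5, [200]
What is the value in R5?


Register and memory trace:
  MOV R2, 151  → R2 = 151
  STORE [200], R2  → mem[200] = 151
  MOV R2, 0  → R2 = 0
  LOAD R5, [200]  → R5 = mem[200] = 151
Final: R5 = 151

151


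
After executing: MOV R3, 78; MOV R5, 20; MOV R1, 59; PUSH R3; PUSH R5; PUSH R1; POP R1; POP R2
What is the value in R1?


Stack trace (top is rightmost):
  MOV R3, 78  → R3 = 78
  MOV R5, 20  → R5 = 20
  MOV R1, 59  → R1 = 59
  PUSH R3  → stack: [78]
  PUSH R5  → stack: [78, 20]
  PUSH R1  → stack: [78, 20, 59]
  POP R1  → R1 = 59, stack: [78, 20]
  POP R2  → R2 = 20, stack: [78]
Final: R1 = 59

59


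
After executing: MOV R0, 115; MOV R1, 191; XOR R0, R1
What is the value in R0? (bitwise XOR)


Register state trace:
  MOV R0, 115  → R0 = 115 (0b01110011)
  MOV R1, 191  → R1 = 191 (0b10111111)
  XOR R0, R1  → R0 = 115 XOR 191 = 204 (0b11001100)
Final: R0 = 204

204


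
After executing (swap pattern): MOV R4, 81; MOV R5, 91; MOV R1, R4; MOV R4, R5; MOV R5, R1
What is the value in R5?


Register state trace (swap pattern):
  MOV R4, 81  → R4 = 81
  MOV R5, 91  → R5 = 91
  MOV R1, R4  → R1 = 81  (save R4)
  MOV R4, R5  → R4 = 91  (R4 gets R5's value)
  MOV R5, R1  → R5 = 81  (R5 gets saved value)
Final: R5 = 81

81


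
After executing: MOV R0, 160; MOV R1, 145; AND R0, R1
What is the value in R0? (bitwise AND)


Register state trace:
  MOV R0, 160  → R0 = 160 (0b10100000)
  MOV R1, 145  → R1 = 145 (0b10010001)
  AND R0, R1  → R0 = 160 AND 145 = 128 (0b10000000)
Final: R0 = 128

128


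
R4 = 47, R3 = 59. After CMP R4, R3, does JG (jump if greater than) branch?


Trace:
  R4 = 47, R3 = 59
  CMP R4, R3  → compares 47 vs 59
  JG checks: is 47 greater than 59?
  47 < 59, so condition is false
Branch taken: No

No


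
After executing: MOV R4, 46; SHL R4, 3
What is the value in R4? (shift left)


Register state trace:
  MOV R4, 46  → R4 = 46
  SHL R4, 3  → R4 = 46 << 3 = 46 * 2^3 = 368
Final: R4 = 368

368


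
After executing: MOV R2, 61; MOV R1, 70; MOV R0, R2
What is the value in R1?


Register state trace:
  MOV R2, 61  → R2 = 61
  MOV R1, 70  → R1 = 70
  MOV R0, R2  → R0 = 61
Final: R1 = 70

70


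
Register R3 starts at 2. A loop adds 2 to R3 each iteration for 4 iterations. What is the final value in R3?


Starting value: R3 = 2
  Iter 1: R3 = 2 + 2 = 4
  Iter 2: R3 = 4 + 2 = 6
  Iter 3: R3 = 6 + 2 = 8
  Iter 4: R3 = 8 + 2 = 10
Final: R3 = 10

10


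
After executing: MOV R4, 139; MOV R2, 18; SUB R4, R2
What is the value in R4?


Register state trace:
  MOV R4, 139  → R4 = 139
  MOV R2, 18  → R2 = 18
  SUB R4, R2  → R4 = 139 - 18 = 121
Final: R4 = 121

121


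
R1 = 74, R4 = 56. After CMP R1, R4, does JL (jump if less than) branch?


Trace:
  R1 = 74, R4 = 56
  CMP R1, R4  → compares 74 vs 56
  JL checks: is 74 less than 56?
  74 > 56, so condition is false
Branch taken: No

No


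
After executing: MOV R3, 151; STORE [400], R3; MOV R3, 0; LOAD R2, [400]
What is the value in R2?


Register and memory trace:
  MOV R3, 151  → R3 = 151
  STORE [400], R3  → mem[400] = 151
  MOV R3, 0  → R3 = 0
  LOAD R2, [400]  → R2 = mem[400] = 151
Final: R2 = 151

151


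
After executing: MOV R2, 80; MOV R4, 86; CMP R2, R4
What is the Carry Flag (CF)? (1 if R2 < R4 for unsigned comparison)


Register state trace:
  MOV R2, 80  → R2 = 80
  MOV R4, 86  → R4 = 86
  CMP R2, R4  → unsigned 80 - 86: borrow occurs
  80 < 86, so CF = 1
CF = 1

1


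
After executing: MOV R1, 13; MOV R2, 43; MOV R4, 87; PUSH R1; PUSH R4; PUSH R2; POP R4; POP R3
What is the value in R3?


Stack trace (top is rightmost):
  MOV R1, 13  → R1 = 13
  MOV R2, 43  → R2 = 43
  MOV R4, 87  → R4 = 87
  PUSH R1  → stack: [13]
  PUSH R4  → stack: [13, 87]
  PUSH R2  → stack: [13, 87, 43]
  POP R4  → R4 = 43, stack: [13, 87]
  POP R3  → R3 = 87, stack: [13]
Final: R3 = 87

87


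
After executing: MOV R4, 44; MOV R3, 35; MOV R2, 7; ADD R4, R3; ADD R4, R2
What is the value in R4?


Register state trace:
  MOV R4, 44  → R4 = 44
  MOV R3, 35  → R3 = 35
  MOV R2, 7  → R2 = 7
  ADD R4, R3  → R4 = 44 + 35 = 79
  ADD R4, R2  → R4 = 79 + 7 = 86
Final: R4 = 86

86


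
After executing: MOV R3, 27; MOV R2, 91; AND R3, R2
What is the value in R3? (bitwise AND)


Register state trace:
  MOV R3, 27  → R3 = 27 (0b00011011)
  MOV R2, 91  → R2 = 91 (0b01011011)
  AND R3, R2  → R3 = 27 AND 91 = 27 (0b00011011)
Final: R3 = 27

27


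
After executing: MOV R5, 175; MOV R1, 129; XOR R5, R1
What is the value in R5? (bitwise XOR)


Register state trace:
  MOV R5, 175  → R5 = 175 (0b10101111)
  MOV R1, 129  → R1 = 129 (0b10000001)
  XOR R5, R1  → R5 = 175 XOR 129 = 46 (0b00101110)
Final: R5 = 46

46


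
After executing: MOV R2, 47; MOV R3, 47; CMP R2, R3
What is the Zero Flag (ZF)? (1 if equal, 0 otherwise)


Register state trace:
  MOV R2, 47  → R2 = 47
  MOV R3, 47  → R3 = 47
  CMP R2, R3  → computes 47 - 47 = 0
  Result is zero, so values are equal
ZF = 1

1


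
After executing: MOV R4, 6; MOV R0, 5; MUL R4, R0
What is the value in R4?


Register state trace:
  MOV R4, 6  → R4 = 6
  MOV R0, 5  → R0 = 5
  MUL R4, R0  → R4 = 6 * 5 = 30
Final: R4 = 30

30


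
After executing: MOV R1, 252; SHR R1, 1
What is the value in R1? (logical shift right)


Register state trace:
  MOV R1, 252  → R1 = 252
  SHR R1, 1  → R1 = 252 >> 1 = 252 // 2^1 = 126
Final: R1 = 126

126


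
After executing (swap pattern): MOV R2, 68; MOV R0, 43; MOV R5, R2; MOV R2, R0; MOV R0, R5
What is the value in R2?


Register state trace (swap pattern):
  MOV R2, 68  → R2 = 68
  MOV R0, 43  → R0 = 43
  MOV R5, R2  → R5 = 68  (save R2)
  MOV R2, R0  → R2 = 43  (R2 gets R0's value)
  MOV R0, R5  → R0 = 68  (R0 gets saved value)
Final: R2 = 43

43


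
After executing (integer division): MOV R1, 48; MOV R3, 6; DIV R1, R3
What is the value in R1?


Register state trace:
  MOV R1, 48  → R1 = 48
  MOV R3, 6  → R3 = 6
  DIV R1, R3  → R1 = 48 // 6 = 8
Final: R1 = 8

8


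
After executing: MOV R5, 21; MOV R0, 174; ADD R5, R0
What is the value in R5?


Register state trace:
  MOV R5, 21  → R5 = 21
  MOV R0, 174  → R0 = 174
  ADD R5, R0  → R5 = 21 + 174 = 195
Final: R5 = 195

195


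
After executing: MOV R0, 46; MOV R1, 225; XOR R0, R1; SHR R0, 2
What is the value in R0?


Register state trace:
  MOV R0, 46  → R0 = 46 (0b00101110)
  MOV R1, 225  → R1 = 225 (0b11100001)
  XOR R0, R1  → R0 = 46 XOR 225 = 207 (0b11001111)
  SHR R0, 2  → R0 = 207 >> 2 = 51
Final: R0 = 51

51


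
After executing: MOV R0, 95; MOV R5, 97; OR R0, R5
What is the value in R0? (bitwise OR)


Register state trace:
  MOV R0, 95  → R0 = 95 (0b01011111)
  MOV R5, 97  → R5 = 97 (0b01100001)
  OR R0, R5   → R0 = 95 OR 97 = 127 (0b01111111)
Final: R0 = 127

127


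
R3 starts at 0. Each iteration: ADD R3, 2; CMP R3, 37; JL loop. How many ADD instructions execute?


Loop trace (R3 starts at 0, target 37, step 2):
  ADD #1: R3 = 0 + 2 = 2  → 2 < 37, loop
  ADD #2: R3 = 2 + 2 = 4  → 4 < 37, loop
  ADD #3: R3 = 4 + 2 = 6  → 6 < 37, loop
  ADD #4: R3 = 6 + 2 = 8  → 8 < 37, loop
  ADD #5: R3 = 8 + 2 = 10  → 10 < 37, loop
  ADD #6: R3 = 10 + 2 = 12  → 12 < 37, loop
  ADD #7: R3 = 12 + 2 = 14  → 14 < 37, loop
  ADD #8: R3 = 14 + 2 = 16  → 16 < 37, loop
  ADD #9: R3 = 16 + 2 = 18  → 18 < 37, loop
  ADD #10: R3 = 18 + 2 = 20  → 20 < 37, loop
  ADD #11: R3 = 20 + 2 = 22  → 22 < 37, loop
  ADD #12: R3 = 22 + 2 = 24  → 24 < 37, loop
  ADD #13: R3 = 24 + 2 = 26  → 26 < 37, loop
  ADD #14: R3 = 26 + 2 = 28  → 28 < 37, loop
  ADD #15: R3 = 28 + 2 = 30  → 30 < 37, loop
  ADD #16: R3 = 30 + 2 = 32  → 32 < 37, loop
  ADD #17: R3 = 32 + 2 = 34  → 34 < 37, loop
  ADD #18: R3 = 34 + 2 = 36  → 36 < 37, loop
  ADD #19: R3 = 36 + 2 = 38  → 38 >= 37, exit
Total ADD instructions: 19

19


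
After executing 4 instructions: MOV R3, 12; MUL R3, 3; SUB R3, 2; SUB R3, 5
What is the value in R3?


Register state trace:
  MOV R3, 12  → R3 = 12
  MUL R3, 3  → R3 = 12 * 3 = 36
  SUB R3, 2  → R3 = 36 - 2 = 34
  SUB R3, 5  → R3 = 34 - 5 = 29
Final: R3 = 29

29


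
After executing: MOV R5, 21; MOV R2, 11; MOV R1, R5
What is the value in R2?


Register state trace:
  MOV R5, 21  → R5 = 21
  MOV R2, 11  → R2 = 11
  MOV R1, R5  → R1 = 21
Final: R2 = 11

11


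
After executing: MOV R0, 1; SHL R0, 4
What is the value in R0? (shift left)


Register state trace:
  MOV R0, 1  → R0 = 1
  SHL R0, 4  → R0 = 1 << 4 = 1 * 2^4 = 16
Final: R0 = 16

16


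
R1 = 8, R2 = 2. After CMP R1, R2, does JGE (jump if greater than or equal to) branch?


Trace:
  R1 = 8, R2 = 2
  CMP R1, R2  → compares 8 vs 2
  JGE checks: is 8 greater than or equal to 2?
  8 > 2, so condition is true
Branch taken: Yes

Yes


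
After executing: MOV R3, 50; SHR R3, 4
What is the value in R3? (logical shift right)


Register state trace:
  MOV R3, 50  → R3 = 50
  SHR R3, 4  → R3 = 50 >> 4 = 50 // 2^4 = 3
Final: R3 = 3

3


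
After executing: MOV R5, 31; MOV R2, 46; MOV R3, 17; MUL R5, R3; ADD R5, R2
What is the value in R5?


Register state trace:
  MOV R5, 31  → R5 = 31
  MOV R2, 46  → R2 = 46
  MOV R3, 17  → R3 = 17
  MUL R5, R3  → R5 = 31 * 17 = 527
  ADD R5, R2  → R5 = 527 + 46 = 573
Final: R5 = 573

573


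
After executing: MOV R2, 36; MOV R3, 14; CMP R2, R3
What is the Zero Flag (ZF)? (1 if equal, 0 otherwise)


Register state trace:
  MOV R2, 36  → R2 = 36
  MOV R3, 14  → R3 = 14
  CMP R2, R3  → computes 36 - 14 = 22
  Result is nonzero, so values are not equal
ZF = 0

0


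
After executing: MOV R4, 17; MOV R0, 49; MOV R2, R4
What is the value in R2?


Register state trace:
  MOV R4, 17  → R4 = 17
  MOV R0, 49  → R0 = 49
  MOV R2, R4  → R2 = 17
Final: R2 = 17

17


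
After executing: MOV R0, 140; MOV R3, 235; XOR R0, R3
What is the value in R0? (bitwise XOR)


Register state trace:
  MOV R0, 140  → R0 = 140 (0b10001100)
  MOV R3, 235  → R3 = 235 (0b11101011)
  XOR R0, R3  → R0 = 140 XOR 235 = 103 (0b01100111)
Final: R0 = 103

103


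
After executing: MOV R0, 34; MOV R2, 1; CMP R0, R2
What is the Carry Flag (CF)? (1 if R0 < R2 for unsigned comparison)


Register state trace:
  MOV R0, 34  → R0 = 34
  MOV R2, 1  → R2 = 1
  CMP R0, R2  → unsigned 34 - 1: no borrow
  34 >= 1, so CF = 0
CF = 0

0


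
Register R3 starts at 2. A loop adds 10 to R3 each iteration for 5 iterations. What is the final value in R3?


Starting value: R3 = 2
  Iter 1: R3 = 2 + 10 = 12
  Iter 2: R3 = 12 + 10 = 22
  Iter 3: R3 = 22 + 10 = 32
  Iter 4: R3 = 32 + 10 = 42
  Iter 5: R3 = 42 + 10 = 52
Final: R3 = 52

52
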